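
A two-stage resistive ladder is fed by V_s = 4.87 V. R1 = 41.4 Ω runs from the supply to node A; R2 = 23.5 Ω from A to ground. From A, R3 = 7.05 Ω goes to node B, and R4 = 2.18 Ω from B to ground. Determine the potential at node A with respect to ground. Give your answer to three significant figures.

Node A sees R2 in parallel with the series input of stage 2, R3 + R4 = 9.230 Ω.
Effective lower resistance at A: R2 ‖ 9.230 = 6.627 Ω.
First divider: V_A = V_s · 6.627/(41.4 + 6.627) = 0.6720 V.

V_A ≈ 0.672 V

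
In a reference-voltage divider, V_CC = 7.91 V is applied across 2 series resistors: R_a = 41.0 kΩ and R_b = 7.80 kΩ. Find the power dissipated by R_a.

The common current is I = 7.91/48.80 = 0.1621 mA.
V(R_a) = I·R = 6.646 V; P = V·I = 6.646 × 0.1621 = 1.077 mW.

P ≈ 1.08 mW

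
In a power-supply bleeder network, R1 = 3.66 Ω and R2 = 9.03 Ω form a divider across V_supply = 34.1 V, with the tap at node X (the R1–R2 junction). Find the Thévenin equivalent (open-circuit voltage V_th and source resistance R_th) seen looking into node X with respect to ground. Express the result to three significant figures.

With X open, the divider is unloaded: V_th = 34.1 × 9.03/12.69 = 24.27 V.
Zeroing V_supply shorts the top of R1 to ground, so R_th = R1 ‖ R2 = 2.604 Ω.

V_th ≈ 24.3 V, R_th ≈ 2.60 Ω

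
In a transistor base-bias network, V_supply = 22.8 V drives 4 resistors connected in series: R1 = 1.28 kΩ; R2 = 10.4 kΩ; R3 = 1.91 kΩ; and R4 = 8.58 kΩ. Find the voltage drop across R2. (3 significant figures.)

Series total: ΣR = 1.28 + 10.4 + 1.91 + 8.58 = 22.17 kΩ.
By the voltage-divider rule, V = 22.8 × 10.40/22.17 = 10.70 V.

V ≈ 10.7 V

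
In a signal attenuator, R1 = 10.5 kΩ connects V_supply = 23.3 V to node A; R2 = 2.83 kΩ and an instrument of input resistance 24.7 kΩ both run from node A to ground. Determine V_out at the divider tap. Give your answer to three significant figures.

V_out ≈ 4.54 V

R2 ‖ R_L = (2.83 × 24.7)/(2.83 + 24.7) = 2.539 kΩ.
Now apply the divider: V_out = 23.3 × 0.1947 = 4.537 V.
(Unloaded it would be 4.95 V; the load pulls it down.)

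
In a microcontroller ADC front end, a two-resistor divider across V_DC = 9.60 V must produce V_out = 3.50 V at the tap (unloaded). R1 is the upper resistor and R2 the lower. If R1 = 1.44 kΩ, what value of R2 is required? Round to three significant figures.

The divider ratio is R2/(R1+R2) = 3.50/9.60 = 0.3646.
R2 = R1 · 0.3646/(1 − 0.3646) = 0.8262 kΩ.

R2 ≈ 0.826 kΩ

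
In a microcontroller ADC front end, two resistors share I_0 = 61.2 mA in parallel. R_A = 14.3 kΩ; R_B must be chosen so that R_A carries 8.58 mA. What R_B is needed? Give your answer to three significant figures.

R_B ≈ 2.33 kΩ

The fraction through R_A equals R_B/(R_A+R_B).
8.58/61.2 = R_B/(R_A + R_B) → R_B = R_A · (0.1402)/(1 − 0.1402) = 14.3 × 0.1631 = 2.332 kΩ.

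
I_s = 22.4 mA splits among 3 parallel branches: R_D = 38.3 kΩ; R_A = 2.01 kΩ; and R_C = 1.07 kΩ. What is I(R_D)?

I ≈ 0.401 mA

ΣG = 1/38.3 + 1/2.01 + 1/1.07 = 1.458.
R_D takes the fraction G_k/ΣG = 0.02611/1.458 = 0.01791, so I = 22.4 × 0.01791 = 0.4011 mA.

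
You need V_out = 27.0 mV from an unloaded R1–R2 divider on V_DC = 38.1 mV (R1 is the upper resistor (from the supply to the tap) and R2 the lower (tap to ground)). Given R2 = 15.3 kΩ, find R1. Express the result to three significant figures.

R1 ≈ 6.29 kΩ

V_out/V_DC = R2/(R1+R2) = 0.7087.
Rearranging, R1 = R2·(1−k)/k = 15.3 × 0.4111 = 6.290 kΩ.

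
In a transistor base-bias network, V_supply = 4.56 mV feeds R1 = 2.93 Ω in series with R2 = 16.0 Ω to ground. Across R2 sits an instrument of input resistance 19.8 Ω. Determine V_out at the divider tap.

V_out ≈ 3.43 mV

First combine the lower leg with the load: R2 ‖ R_L = 8.849 Ω.
Then V_out = V_supply · R2'/(R1 + R2') = 4.56 × 8.849/11.78 = 3.426 mV.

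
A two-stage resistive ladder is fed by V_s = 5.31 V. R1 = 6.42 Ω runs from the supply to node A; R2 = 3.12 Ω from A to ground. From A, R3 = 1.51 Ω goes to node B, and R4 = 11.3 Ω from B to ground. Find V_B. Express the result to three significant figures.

Node A sees R2 in parallel with the series input of stage 2, R3 + R4 = 12.81 Ω.
R2 ‖ (R3+R4) = 2.509 Ω.
V_A = 5.31 × 2.509/(6.42 + 2.509) = 1.492 V.
Stage 2 is unloaded, so V_B = V_A · R4/(R3+R4) = 1.492 × 11.3/12.81 = 1.316 V.

V_B ≈ 1.32 V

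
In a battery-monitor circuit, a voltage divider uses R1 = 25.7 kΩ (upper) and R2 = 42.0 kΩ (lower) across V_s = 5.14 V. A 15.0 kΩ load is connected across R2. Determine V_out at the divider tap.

V_out ≈ 1.55 V

First combine the lower leg with the load: R2 ‖ R_L = 11.05 kΩ.
Now apply the divider: V_out = 5.14 × 0.3007 = 1.546 V.
(Unloaded it would be 3.19 V; the load pulls it down.)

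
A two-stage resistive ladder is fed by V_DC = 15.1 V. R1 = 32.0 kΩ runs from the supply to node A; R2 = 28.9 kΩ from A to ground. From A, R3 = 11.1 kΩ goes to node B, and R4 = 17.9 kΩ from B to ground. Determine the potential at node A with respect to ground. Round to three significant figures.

V_A ≈ 4.70 V

Looking into the second stage from A: R3 + R4 = 29.00 kΩ appears in parallel with R2.
Effective lower resistance at A: R2 ‖ 29.00 = 14.47 kΩ.
V_A = 15.1 × 14.47/(32.0 + 14.47) = 4.703 V.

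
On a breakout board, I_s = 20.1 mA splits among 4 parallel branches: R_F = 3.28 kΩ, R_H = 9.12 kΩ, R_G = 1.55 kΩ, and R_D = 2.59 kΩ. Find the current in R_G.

I ≈ 8.97 mA

Conductances: ΣG = 1/3.28 + 1/9.12 + 1/1.55 + 1/2.59 = 1.446 (1/kΩ).
R_G takes the fraction G_k/ΣG = 0.6452/1.446 = 0.4462, so I = 20.1 × 0.4462 = 8.969 mA.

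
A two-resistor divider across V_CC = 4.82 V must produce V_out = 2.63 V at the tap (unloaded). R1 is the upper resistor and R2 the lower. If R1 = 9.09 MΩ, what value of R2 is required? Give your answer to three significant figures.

R2 ≈ 10.9 MΩ

Required fraction k = V_out/V_CC = 0.5456.
Rearranging, R2 = R1·k/(1−k) = 9.09 × 1.201 = 10.92 MΩ.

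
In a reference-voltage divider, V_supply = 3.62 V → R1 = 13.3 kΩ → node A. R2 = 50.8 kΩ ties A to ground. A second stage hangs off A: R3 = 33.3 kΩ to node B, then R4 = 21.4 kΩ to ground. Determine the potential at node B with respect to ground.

Looking into the second stage from A: R3 + R4 = 54.70 kΩ appears in parallel with R2.
Effective lower resistance at A: R2 ‖ 54.70 = 26.34 kΩ.
First divider: V_A = V_supply · 26.34/(13.3 + 26.34) = 2.405 V.
Stage 2 is unloaded, so V_B = V_A · R4/(R3+R4) = 2.405 × 21.4/54.70 = 0.9410 V.

V_B ≈ 0.941 V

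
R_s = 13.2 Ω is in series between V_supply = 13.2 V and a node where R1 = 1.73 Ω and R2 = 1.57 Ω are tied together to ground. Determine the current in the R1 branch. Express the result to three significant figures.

I ≈ 0.448 A

Equivalent of the parallel group: R_p = 0.8231 Ω.
V_A by voltage divider: V_A = 13.2 × 0.8231/(13.2 + 0.8231) = 0.7748 V.
Branch current I = V_A/R1 = 0.7748/1.73 = 0.4478 A.
(Check via current divider: I_total = 0.9413 A; share G_k/ΣG = 0.4758 → same result.)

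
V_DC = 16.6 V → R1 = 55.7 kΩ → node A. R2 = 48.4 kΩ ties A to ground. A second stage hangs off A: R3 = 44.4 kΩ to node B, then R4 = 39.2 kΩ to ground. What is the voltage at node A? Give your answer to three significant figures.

Node A sees R2 in parallel with the series input of stage 2, R3 + R4 = 83.60 kΩ.
R2 ‖ (R3+R4) = 30.65 kΩ.
First divider: V_A = V_DC · 30.65/(55.7 + 30.65) = 5.893 V.

V_A ≈ 5.89 V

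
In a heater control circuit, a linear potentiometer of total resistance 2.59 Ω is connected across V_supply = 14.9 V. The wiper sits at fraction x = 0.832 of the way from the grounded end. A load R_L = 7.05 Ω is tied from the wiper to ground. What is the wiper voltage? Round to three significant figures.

V_out ≈ 11.8 V

Split the track: R_lower = x·R_p = 2.155 Ω, R_upper = (1−x)·R_p = 0.4351 Ω.
R_L loads the lower segment: effective lower R = 1.650 Ω.
V_out = 14.9 × 1.650/(0.4351 + 1.650) = 11.79 V.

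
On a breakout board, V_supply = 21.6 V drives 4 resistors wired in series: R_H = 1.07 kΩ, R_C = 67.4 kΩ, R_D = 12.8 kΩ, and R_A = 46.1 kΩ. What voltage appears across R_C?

V ≈ 11.4 V

Series total: ΣR = 1.07 + 67.4 + 12.8 + 46.1 = 127.4 kΩ.
Voltage divider: V = V_supply · (67.40 / 127.4) = 21.6 × 0.5292 = 11.43 V.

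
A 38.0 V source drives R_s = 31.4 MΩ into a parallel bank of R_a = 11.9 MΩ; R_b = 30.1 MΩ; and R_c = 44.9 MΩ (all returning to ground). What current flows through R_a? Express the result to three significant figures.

Combine the parallel branches: R_p = (1/11.9 + 1/30.1 + 1/44.9)⁻¹ = 7.167 MΩ.
V_A = 38.0 × 7.167/38.57 = 7.062 V.
Branch current I = V_A/R_a = 7.062/11.9 = 0.5934 µA.
(Check via current divider: I_total = 0.9853 µA; share G_k/ΣG = 0.6023 → same result.)

I ≈ 0.593 µA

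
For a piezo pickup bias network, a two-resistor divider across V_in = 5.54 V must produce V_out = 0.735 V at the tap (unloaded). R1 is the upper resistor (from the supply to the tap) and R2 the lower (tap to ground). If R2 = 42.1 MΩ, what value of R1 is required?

R1 ≈ 275 MΩ

The divider ratio is R2/(R1+R2) = 0.735/5.54 = 0.1327.
Rearranging, R1 = R2·(1−k)/k = 42.1 × 6.537 = 275.2 MΩ.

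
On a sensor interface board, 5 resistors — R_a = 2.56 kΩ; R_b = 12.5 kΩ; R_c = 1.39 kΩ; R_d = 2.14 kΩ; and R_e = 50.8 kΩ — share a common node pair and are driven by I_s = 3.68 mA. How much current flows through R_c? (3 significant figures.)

I ≈ 1.58 mA

Conductances: ΣG = 1/2.56 + 1/12.5 + 1/1.39 + 1/2.14 + 1/50.8 = 1.677 (1/kΩ).
R_c takes the fraction G_k/ΣG = 0.7194/1.677 = 0.4290, so I = 3.68 × 0.4290 = 1.579 mA.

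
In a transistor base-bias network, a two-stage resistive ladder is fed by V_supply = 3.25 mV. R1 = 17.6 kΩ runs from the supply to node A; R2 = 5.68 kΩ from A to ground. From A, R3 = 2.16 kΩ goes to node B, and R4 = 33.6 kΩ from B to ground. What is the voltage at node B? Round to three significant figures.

V_B ≈ 0.665 mV

The second stage (R3 + R4 = 35.76 kΩ) loads node A in parallel with R2.
Effective lower resistance at A: R2 ‖ 35.76 = 4.901 kΩ.
V_A = 3.25 × 4.901/(17.6 + 4.901) = 0.7079 mV.
V_B = V_A × 0.9396 = 0.6652 mV.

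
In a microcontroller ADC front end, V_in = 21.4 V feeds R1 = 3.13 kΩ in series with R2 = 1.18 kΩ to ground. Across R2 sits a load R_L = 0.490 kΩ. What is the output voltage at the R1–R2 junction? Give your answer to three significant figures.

The load sits in parallel with R2, giving an effective lower resistance R2' = R2·R_L/(R2+R_L) = 0.3462 kΩ.
Now apply the divider: V_out = 21.4 × 0.09960 = 2.131 V.

V_out ≈ 2.13 V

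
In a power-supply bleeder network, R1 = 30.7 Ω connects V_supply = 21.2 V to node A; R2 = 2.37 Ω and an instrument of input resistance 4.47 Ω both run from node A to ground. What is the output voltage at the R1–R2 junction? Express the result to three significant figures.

First combine the lower leg with the load: R2 ‖ R_L = 1.549 Ω.
Now apply the divider: V_out = 21.2 × 0.04803 = 1.018 V.
(Unloaded it would be 1.52 V; the load pulls it down.)

V_out ≈ 1.02 V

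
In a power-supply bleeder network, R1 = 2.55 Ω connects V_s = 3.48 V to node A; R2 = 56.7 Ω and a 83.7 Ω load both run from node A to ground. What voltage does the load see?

R2 ‖ R_L = (56.7 × 83.7)/(56.7 + 83.7) = 33.80 Ω.
Then V_out = V_s · R2'/(R1 + R2') = 3.48 × 33.80/36.35 = 3.236 V.
(Unloaded it would be 3.33 V; the load pulls it down.)

V_out ≈ 3.24 V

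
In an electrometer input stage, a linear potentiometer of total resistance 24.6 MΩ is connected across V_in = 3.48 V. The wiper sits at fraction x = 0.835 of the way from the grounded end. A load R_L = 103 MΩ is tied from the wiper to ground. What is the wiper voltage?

Lower segment x·R_p = 20.54 MΩ; upper segment (1−x)·R_p = 4.059 MΩ.
Lower segment in parallel with the load: 20.54 ‖ 103 = 17.13 MΩ.
V_out = 3.48 × 17.13/(4.059 + 17.13) = 2.813 V.

V_out ≈ 2.81 V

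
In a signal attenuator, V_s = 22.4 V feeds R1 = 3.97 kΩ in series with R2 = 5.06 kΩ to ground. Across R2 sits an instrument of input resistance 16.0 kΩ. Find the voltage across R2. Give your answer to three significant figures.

V_out ≈ 11.0 V

R2 ‖ R_L = (5.06 × 16.0)/(5.06 + 16.0) = 3.844 kΩ.
Voltage divider with the loaded lower leg: V_out = 22.4 × 3.844/(3.97 + 3.844) = 22.4 × 0.4920 = 11.02 V.
(Unloaded it would be 12.6 V; the load pulls it down.)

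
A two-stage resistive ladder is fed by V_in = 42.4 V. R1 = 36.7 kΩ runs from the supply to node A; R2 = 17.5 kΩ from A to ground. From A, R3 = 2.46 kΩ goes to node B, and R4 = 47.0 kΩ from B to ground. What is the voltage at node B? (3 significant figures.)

V_B ≈ 10.5 V

The second stage (R3 + R4 = 49.46 kΩ) loads node A in parallel with R2.
Effective lower resistance at A: R2 ‖ 49.46 = 12.93 kΩ.
First divider: V_A = V_in · 12.93/(36.7 + 12.93) = 11.04 V.
Then the unloaded second divider: V_B = V_A × R4/(R3+R4) = 11.04 × 0.9503 = 10.49 V.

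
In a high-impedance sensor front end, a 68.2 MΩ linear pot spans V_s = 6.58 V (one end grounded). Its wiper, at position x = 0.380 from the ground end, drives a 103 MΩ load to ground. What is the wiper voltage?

V_out ≈ 2.16 V

Lower segment x·R_p = 25.92 MΩ; upper segment (1−x)·R_p = 42.28 MΩ.
Lower segment in parallel with the load: 25.92 ‖ 103 = 20.71 MΩ.
Loaded-divider output: V_out = 6.58 × 0.3287 = 2.163 V.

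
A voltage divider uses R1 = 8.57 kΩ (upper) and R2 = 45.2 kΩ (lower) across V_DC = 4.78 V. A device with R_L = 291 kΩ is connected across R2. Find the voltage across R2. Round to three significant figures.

First combine the lower leg with the load: R2 ‖ R_L = 39.12 kΩ.
Then V_out = V_DC · R2'/(R1 + R2') = 4.78 × 39.12/47.69 = 3.921 V.
(Unloaded it would be 4.02 V; the load pulls it down.)

V_out ≈ 3.92 V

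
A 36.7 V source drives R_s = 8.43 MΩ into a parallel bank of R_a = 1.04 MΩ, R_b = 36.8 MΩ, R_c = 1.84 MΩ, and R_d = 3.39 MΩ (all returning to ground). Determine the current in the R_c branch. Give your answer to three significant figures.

I ≈ 1.22 µA

Combine the parallel branches: R_p = (1/1.04 + 1/36.8 + 1/1.84 + 1/3.39)⁻¹ = 0.5473 MΩ.
V_A by voltage divider: V_A = 36.7 × 0.5473/(8.43 + 0.5473) = 2.237 V.
I(R_c) = V_A / R_c = 2.237/1.84 = 1.216 µA.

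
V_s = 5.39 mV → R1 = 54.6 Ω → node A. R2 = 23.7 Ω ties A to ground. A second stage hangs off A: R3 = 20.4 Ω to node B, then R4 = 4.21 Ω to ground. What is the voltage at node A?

Looking into the second stage from A: R3 + R4 = 24.61 Ω appears in parallel with R2.
Effective lower resistance at A: R2 ‖ 24.61 = 12.07 Ω.
So V_A = 5.39 × 0.1811 = 0.9760 mV.

V_A ≈ 0.976 mV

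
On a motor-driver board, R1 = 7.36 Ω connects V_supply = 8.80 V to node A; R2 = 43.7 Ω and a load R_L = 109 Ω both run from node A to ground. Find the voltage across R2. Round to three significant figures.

V_out ≈ 7.12 V

First combine the lower leg with the load: R2 ‖ R_L = 31.19 Ω.
Now apply the divider: V_out = 8.80 × 0.8091 = 7.120 V.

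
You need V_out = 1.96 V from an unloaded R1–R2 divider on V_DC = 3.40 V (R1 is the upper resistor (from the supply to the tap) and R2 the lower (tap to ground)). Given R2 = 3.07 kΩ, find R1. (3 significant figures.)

R1 ≈ 2.26 kΩ

Required fraction k = V_out/V_DC = 0.5765.
R1 = R2·(1/k − 1) = 3.07 × 0.7347 = 2.256 kΩ.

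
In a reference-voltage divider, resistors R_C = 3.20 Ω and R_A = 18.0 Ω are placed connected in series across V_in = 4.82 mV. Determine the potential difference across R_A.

Series total: ΣR = 3.20 + 18.0 = 21.20 Ω.
Voltage divider: V = V_in · (18.00 / 21.20) = 4.82 × 0.8491 = 4.092 mV.

V ≈ 4.09 mV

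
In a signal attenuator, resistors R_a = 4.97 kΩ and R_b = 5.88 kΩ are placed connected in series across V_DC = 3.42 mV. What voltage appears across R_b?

V ≈ 1.85 mV

ΣR = 4.97 + 5.88 = 10.85 kΩ.
Voltage divider: V = V_DC · (5.880 / 10.85) = 3.42 × 0.5419 = 1.853 mV.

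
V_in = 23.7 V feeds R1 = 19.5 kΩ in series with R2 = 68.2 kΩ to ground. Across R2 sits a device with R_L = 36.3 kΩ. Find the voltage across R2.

R2 ‖ R_L = (68.2 × 36.3)/(68.2 + 36.3) = 23.69 kΩ.
Voltage divider with the loaded lower leg: V_out = 23.7 × 23.69/(19.5 + 23.69) = 23.7 × 0.5485 = 13.00 V.

V_out ≈ 13.0 V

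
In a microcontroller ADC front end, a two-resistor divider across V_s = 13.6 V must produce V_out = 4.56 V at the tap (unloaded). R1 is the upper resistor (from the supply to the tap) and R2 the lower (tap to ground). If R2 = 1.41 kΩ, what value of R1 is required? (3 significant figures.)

R1 ≈ 2.80 kΩ

The divider ratio is R2/(R1+R2) = 4.56/13.6 = 0.3353.
So R1 = R2 · (V_s/V_out − 1) = 1.41 × (13.6/4.56 − 1) = 1.41 × 1.982 = 2.795 kΩ.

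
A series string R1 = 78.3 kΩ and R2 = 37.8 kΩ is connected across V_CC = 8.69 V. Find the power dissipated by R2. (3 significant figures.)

P ≈ 0.212 mW

Series current I = V_CC/ΣR = 8.69/116.1 = 0.07485 mA.
P = I²R = 0.005602 × 37.8 = 0.2118 mW.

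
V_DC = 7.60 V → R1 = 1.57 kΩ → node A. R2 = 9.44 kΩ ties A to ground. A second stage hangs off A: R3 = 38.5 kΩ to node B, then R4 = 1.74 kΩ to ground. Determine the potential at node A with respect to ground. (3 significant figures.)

Looking into the second stage from A: R3 + R4 = 40.24 kΩ appears in parallel with R2.
R2 ‖ (R3+R4) = 7.646 kΩ.
First divider: V_A = V_DC · 7.646/(1.57 + 7.646) = 6.305 V.

V_A ≈ 6.31 V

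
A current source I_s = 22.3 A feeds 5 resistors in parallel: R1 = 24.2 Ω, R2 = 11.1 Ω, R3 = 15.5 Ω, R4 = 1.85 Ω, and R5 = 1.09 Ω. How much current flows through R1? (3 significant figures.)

Conductances: ΣG = 1/24.2 + 1/11.1 + 1/15.5 + 1/1.85 + 1/1.09 = 1.654 (1/Ω).
Current divider: I(R1) = I_s · G_k/ΣG = 22.3 × (0.04132/1.654) = 22.3 × 0.02498 = 0.5572 A.

I ≈ 0.557 A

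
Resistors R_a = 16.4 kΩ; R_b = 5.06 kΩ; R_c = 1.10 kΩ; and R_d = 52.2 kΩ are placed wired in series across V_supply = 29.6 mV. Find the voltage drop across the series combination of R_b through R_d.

V ≈ 23.1 mV

Series total: ΣR = 16.4 + 5.06 + 1.10 + 52.2 = 74.76 kΩ.
R_{R_b..R_d} = 5.06 + 1.10 + 52.2 = 58.36 kΩ.
V = V_supply · R/ΣR = 29.6 × 0.7806 = 23.11 mV.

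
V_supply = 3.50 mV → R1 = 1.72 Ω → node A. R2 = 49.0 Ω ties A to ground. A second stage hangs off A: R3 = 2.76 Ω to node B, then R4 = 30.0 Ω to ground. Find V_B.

The second stage (R3 + R4 = 32.76 Ω) loads node A in parallel with R2.
Effective lower resistance at A: R2 ‖ 32.76 = 19.63 Ω.
So V_A = 3.50 × 0.9195 = 3.218 mV.
V_B = V_A × 0.9158 = 2.947 mV.

V_B ≈ 2.95 mV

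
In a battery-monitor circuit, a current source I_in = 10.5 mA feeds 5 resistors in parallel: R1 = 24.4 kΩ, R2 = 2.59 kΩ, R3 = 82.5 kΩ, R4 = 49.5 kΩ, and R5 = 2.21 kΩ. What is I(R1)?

I ≈ 0.472 mA

Conductances: ΣG = 1/24.4 + 1/2.59 + 1/82.5 + 1/49.5 + 1/2.21 = 0.9119 (1/kΩ).
R1 takes the fraction G_k/ΣG = 0.04098/0.9119 = 0.04494, so I = 10.5 × 0.04494 = 0.4719 mA.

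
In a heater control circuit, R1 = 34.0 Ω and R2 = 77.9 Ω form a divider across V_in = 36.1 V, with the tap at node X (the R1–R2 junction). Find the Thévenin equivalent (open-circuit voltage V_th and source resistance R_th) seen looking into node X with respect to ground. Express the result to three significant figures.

V_th is the unloaded tap voltage: V_in · R2/(R1+R2) = 36.1 × 0.6962 = 25.13 V.
Zeroing V_in shorts the top of R1 to ground, so R_th = R1 ‖ R2 = 23.67 Ω.

V_th ≈ 25.1 V, R_th ≈ 23.7 Ω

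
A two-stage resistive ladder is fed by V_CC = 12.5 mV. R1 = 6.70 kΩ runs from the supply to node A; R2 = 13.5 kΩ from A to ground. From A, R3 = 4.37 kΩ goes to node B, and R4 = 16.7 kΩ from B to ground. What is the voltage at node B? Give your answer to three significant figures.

Looking into the second stage from A: R3 + R4 = 21.07 kΩ appears in parallel with R2.
Effective lower resistance at A: R2 ‖ 21.07 = 8.228 kΩ.
So V_A = 12.5 × 0.5512 = 6.890 mV.
V_B = V_A × 0.7926 = 5.461 mV.

V_B ≈ 5.46 mV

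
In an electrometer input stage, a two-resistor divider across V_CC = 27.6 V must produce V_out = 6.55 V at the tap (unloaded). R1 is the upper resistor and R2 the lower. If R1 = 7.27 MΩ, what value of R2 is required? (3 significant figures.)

R2 ≈ 2.26 MΩ

The divider ratio is R2/(R1+R2) = 6.55/27.6 = 0.2373.
R2 = R1 · 0.2373/(1 − 0.2373) = 2.262 MΩ.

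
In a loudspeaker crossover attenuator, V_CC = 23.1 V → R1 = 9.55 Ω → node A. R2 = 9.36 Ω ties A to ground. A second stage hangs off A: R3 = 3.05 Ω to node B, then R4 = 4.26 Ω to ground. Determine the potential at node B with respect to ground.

The second stage (R3 + R4 = 7.310 Ω) loads node A in parallel with R2.
Effective lower resistance at A: R2 ‖ 7.310 = 4.104 Ω.
First divider: V_A = V_CC · 4.104/(9.55 + 4.104) = 6.944 V.
Stage 2 is unloaded, so V_B = V_A · R4/(R3+R4) = 6.944 × 4.26/7.310 = 4.047 V.

V_B ≈ 4.05 V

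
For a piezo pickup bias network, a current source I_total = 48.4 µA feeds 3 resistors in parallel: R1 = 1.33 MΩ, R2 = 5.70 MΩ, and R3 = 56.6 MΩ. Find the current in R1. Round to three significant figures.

I ≈ 38.5 µA

Total conductance ΣG = 1/1.33 + 1/5.70 + 1/56.6 = 0.9450 (units of 1/MΩ).
Current divider: I(R1) = I_total · G_k/ΣG = 48.4 × (0.7519/0.9450) = 48.4 × 0.7957 = 38.51 µA.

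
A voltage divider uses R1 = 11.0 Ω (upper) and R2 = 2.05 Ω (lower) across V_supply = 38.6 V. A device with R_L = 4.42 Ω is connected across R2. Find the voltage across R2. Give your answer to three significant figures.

V_out ≈ 4.36 V

R2 ‖ R_L = (2.05 × 4.42)/(2.05 + 4.42) = 1.400 Ω.
Voltage divider with the loaded lower leg: V_out = 38.6 × 1.400/(11.0 + 1.400) = 38.6 × 0.1129 = 4.359 V.
(Unloaded it would be 6.06 V; the load pulls it down.)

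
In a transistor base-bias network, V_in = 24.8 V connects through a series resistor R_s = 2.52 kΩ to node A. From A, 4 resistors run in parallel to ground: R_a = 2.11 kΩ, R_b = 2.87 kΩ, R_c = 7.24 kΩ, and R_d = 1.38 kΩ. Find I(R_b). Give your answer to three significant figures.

I ≈ 1.65 mA

Combine the parallel branches: R_p = (1/2.11 + 1/2.87 + 1/7.24 + 1/1.38)⁻¹ = 0.5934 kΩ.
Node voltage V_A = V_in · R_p/(R_s + R_p) = 24.8 × 0.1906 = 4.727 V.
Branch current I = V_A/R_b = 4.727/2.87 = 1.647 mA.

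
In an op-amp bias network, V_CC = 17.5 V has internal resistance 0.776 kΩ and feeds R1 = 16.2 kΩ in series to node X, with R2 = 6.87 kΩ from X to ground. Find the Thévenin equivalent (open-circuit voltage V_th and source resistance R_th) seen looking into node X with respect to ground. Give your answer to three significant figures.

R1' = 0.776 + 16.2 = 16.98 kΩ (source resistance + R1).
With X open, the divider is unloaded: V_th = 17.5 × 6.87/23.85 = 5.042 V.
Looking into X with the source shorted: R_th = R1'·R2/(R1'+R2) = 16.98 × 6.87/23.85 = 4.891 kΩ.

V_th ≈ 5.04 V, R_th ≈ 4.89 kΩ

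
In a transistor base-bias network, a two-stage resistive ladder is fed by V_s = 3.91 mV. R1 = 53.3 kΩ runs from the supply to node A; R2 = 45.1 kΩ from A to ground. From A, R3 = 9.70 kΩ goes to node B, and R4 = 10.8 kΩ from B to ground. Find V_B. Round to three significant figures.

The second stage (R3 + R4 = 20.50 kΩ) loads node A in parallel with R2.
Effective lower resistance at A: R2 ‖ 20.50 = 14.09 kΩ.
So V_A = 3.91 × 0.2091 = 0.8177 mV.
V_B = V_A × 0.5268 = 0.4308 mV.

V_B ≈ 0.431 mV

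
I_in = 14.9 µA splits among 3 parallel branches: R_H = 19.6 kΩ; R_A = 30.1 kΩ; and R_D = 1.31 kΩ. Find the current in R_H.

Total conductance ΣG = 1/19.6 + 1/30.1 + 1/1.31 = 0.8476 (units of 1/kΩ).
R_H takes the fraction G_k/ΣG = 0.05102/0.8476 = 0.06019, so I = 14.9 × 0.06019 = 0.8969 µA.

I ≈ 0.897 µA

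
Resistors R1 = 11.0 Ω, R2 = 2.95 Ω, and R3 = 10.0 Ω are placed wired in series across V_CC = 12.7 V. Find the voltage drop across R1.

ΣR = 11.0 + 2.95 + 10.0 = 23.95 Ω.
By the voltage-divider rule, V = 12.7 × 11.00/23.95 = 5.833 V.

V ≈ 5.83 V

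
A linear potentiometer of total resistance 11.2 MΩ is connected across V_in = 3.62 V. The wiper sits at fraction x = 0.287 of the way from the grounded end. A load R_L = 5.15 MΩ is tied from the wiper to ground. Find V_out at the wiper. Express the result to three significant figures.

Split the track: R_lower = x·R_p = 3.214 MΩ, R_upper = (1−x)·R_p = 7.986 MΩ.
R_L loads the lower segment: effective lower R = 1.979 MΩ.
Then V_out = V_in · 1.979/(7.986 + 1.979) = 0.7190 V.

V_out ≈ 0.719 V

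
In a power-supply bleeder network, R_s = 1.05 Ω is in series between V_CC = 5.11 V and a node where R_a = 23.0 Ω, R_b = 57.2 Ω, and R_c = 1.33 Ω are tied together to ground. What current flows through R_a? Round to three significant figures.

Combine the parallel branches: R_p = (1/23.0 + 1/57.2 + 1/1.33)⁻¹ = 1.230 Ω.
V_A by voltage divider: V_A = 5.11 × 1.230/(1.05 + 1.230) = 2.757 V.
Branch current I = V_A/R_a = 2.757/23.0 = 0.1199 A.
(Equivalently: I_total = 2.241 A, then current-divider fraction G_k/ΣG = 0.05349.)

I ≈ 0.120 A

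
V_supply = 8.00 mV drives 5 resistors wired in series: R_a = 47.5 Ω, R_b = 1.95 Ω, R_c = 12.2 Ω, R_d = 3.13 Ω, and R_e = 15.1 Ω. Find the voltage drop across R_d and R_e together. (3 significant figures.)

ΣR = 47.5 + 1.95 + 12.2 + 3.13 + 15.1 = 79.88 Ω.
R_{R_d..R_e} = 3.13 + 15.1 = 18.23 Ω.
By the voltage-divider rule, V = 8.00 × 18.23/79.88 = 1.826 mV.

V ≈ 1.83 mV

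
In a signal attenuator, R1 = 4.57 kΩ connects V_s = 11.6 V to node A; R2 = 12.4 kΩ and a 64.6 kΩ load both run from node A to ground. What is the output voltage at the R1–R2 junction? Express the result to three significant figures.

V_out ≈ 8.06 V

R2 ‖ R_L = (12.4 × 64.6)/(12.4 + 64.6) = 10.40 kΩ.
Now apply the divider: V_out = 11.6 × 0.6948 = 8.060 V.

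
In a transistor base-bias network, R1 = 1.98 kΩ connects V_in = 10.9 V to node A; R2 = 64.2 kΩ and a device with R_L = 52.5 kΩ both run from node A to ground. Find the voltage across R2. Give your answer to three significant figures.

The load sits in parallel with R2, giving an effective lower resistance R2' = R2·R_L/(R2+R_L) = 28.88 kΩ.
Then V_out = V_in · R2'/(R1 + R2') = 10.9 × 28.88/30.86 = 10.20 V.

V_out ≈ 10.2 V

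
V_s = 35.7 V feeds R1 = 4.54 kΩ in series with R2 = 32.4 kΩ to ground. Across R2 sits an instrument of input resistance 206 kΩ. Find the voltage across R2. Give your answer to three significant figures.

V_out ≈ 30.7 V

The load sits in parallel with R2, giving an effective lower resistance R2' = R2·R_L/(R2+R_L) = 28.00 kΩ.
Voltage divider with the loaded lower leg: V_out = 35.7 × 28.00/(4.54 + 28.00) = 35.7 × 0.8605 = 30.72 V.
(Unloaded it would be 31.3 V; the load pulls it down.)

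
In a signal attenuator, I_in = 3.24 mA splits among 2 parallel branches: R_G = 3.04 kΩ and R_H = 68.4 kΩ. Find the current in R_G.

I ≈ 3.10 mA

With just two branches, the current splits inversely with resistance.
I(R_G) = 3.24 × 68.4/(3.04 + 68.4) = 3.24 × 0.9574 = 3.102 mA.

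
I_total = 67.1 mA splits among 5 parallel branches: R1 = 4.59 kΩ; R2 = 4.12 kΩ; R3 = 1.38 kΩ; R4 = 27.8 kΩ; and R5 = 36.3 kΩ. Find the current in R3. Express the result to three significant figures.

I ≈ 38.9 mA

Conductances: ΣG = 1/4.59 + 1/4.12 + 1/1.38 + 1/27.8 + 1/36.3 = 1.249 (1/kΩ).
Current divider: I(R3) = I_total · G_k/ΣG = 67.1 × (0.7246/1.249) = 67.1 × 0.5803 = 38.94 mA.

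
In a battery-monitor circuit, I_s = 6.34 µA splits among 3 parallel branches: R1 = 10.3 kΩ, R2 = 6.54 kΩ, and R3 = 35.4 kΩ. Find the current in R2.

Total conductance ΣG = 1/10.3 + 1/6.54 + 1/35.4 = 0.2782 (units of 1/kΩ).
By the current-divider rule, I = I_s · G_k/ΣG = 6.34 × 0.5495 = 3.484 µA.

I ≈ 3.48 µA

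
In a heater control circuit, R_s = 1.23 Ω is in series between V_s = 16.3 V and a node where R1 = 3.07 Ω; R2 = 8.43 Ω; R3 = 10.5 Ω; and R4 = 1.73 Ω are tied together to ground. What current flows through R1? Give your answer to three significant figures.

Parallel bank: R_p = 1/(1/3.07 + 1/8.43 + 1/10.5 + 1/1.73) = 0.8948 Ω.
Node voltage V_A = V_s · R_p/(R_s + R_p) = 16.3 × 0.4211 = 6.864 V.
Branch current I = V_A/R1 = 6.864/3.07 = 2.236 A.

I ≈ 2.24 A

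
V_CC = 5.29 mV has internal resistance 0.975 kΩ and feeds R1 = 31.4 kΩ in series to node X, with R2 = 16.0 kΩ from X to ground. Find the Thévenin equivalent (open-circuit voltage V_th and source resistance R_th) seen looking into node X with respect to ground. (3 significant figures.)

V_th ≈ 1.75 mV, R_th ≈ 10.7 kΩ

R1' = 0.975 + 31.4 = 32.38 kΩ (source resistance + R1).
V_th is the unloaded tap voltage: V_CC · R2/(R1'+R2) = 5.29 × 0.3307 = 1.750 mV.
With V_CC suppressed (replaced by a short), R_th = R1' ‖ R2 = (32.38 × 16.0)/(32.38 + 16.0) = 10.71 kΩ.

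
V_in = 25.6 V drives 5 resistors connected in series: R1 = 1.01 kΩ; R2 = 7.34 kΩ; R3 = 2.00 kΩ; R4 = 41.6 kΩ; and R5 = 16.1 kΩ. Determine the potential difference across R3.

V ≈ 0.752 V

ΣR = 1.01 + 7.34 + 2.00 + 41.6 + 16.1 = 68.05 kΩ.
By the voltage-divider rule, V = 25.6 × 2.000/68.05 = 0.7524 V.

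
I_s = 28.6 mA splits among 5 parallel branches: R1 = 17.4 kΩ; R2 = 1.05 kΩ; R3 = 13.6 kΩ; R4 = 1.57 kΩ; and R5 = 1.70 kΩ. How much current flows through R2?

Total conductance ΣG = 1/17.4 + 1/1.05 + 1/13.6 + 1/1.57 + 1/1.70 = 2.309 (units of 1/kΩ).
Current divider: I(R2) = I_s · G_k/ΣG = 28.6 × (0.9524/2.309) = 28.6 × 0.4125 = 11.80 mA.

I ≈ 11.8 mA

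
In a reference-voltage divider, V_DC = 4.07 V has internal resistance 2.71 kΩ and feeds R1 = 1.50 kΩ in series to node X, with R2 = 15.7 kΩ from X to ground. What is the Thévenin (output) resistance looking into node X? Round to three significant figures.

R1' = 2.71 + 1.50 = 4.210 kΩ (source resistance + R1).
With V_DC suppressed (replaced by a short), R_th = R1' ‖ R2 = (4.210 × 15.7)/(4.210 + 15.7) = 3.320 kΩ.

R_th ≈ 3.32 kΩ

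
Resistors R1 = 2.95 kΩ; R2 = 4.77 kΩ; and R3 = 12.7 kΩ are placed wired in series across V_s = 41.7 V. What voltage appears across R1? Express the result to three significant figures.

V ≈ 6.02 V

Series total: ΣR = 2.95 + 4.77 + 12.7 = 20.42 kΩ.
By the voltage-divider rule, V = 41.7 × 2.950/20.42 = 6.024 V.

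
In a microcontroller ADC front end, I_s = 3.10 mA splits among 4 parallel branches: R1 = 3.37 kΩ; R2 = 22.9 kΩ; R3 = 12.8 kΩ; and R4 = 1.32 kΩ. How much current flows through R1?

I ≈ 0.782 mA

Total conductance ΣG = 1/3.37 + 1/22.9 + 1/12.8 + 1/1.32 = 1.176 (units of 1/kΩ).
R1 takes the fraction G_k/ΣG = 0.2967/1.176 = 0.2523, so I = 3.10 × 0.2523 = 0.7821 mA.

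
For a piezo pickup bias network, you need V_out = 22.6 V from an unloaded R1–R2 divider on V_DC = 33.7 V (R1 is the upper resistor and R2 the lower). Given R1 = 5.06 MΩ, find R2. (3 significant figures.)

R2 ≈ 10.3 MΩ

The divider ratio is R2/(R1+R2) = 22.6/33.7 = 0.6706.
R2 = R1 · 0.6706/(1 − 0.6706) = 10.30 MΩ.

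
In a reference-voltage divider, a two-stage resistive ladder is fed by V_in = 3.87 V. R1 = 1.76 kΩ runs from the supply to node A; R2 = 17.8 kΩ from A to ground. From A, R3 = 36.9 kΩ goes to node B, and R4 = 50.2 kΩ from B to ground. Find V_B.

Node A sees R2 in parallel with the series input of stage 2, R3 + R4 = 87.10 kΩ.
Effective lower resistance at A: R2 ‖ 87.10 = 14.78 kΩ.
V_A = 3.87 × 14.78/(1.76 + 14.78) = 3.458 V.
V_B = V_A × 0.5763 = 1.993 V.

V_B ≈ 1.99 V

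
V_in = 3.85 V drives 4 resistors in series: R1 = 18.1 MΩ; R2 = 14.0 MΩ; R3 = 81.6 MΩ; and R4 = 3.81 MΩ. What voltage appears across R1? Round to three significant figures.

Total series resistance ΣR = 18.1 + 14.0 + 81.6 + 3.81 = 117.5 MΩ.
By the voltage-divider rule, V = 3.85 × 18.10/117.5 = 0.5930 V.

V ≈ 0.593 V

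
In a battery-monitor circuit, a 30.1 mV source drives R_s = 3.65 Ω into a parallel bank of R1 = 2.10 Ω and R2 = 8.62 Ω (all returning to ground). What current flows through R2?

I ≈ 1.10 mA

Combine the parallel branches: R_p = (1/2.10 + 1/8.62)⁻¹ = 1.689 Ω.
V_A = 30.1 × 1.689/5.339 = 9.521 mV.
I(R2) = V_A / R2 = 9.521/8.62 = 1.104 mA.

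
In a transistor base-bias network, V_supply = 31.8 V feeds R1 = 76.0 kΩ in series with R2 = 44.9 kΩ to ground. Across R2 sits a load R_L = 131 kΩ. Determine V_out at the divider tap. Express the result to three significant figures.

R2 ‖ R_L = (44.9 × 131)/(44.9 + 131) = 33.44 kΩ.
Now apply the divider: V_out = 31.8 × 0.3055 = 9.716 V.

V_out ≈ 9.72 V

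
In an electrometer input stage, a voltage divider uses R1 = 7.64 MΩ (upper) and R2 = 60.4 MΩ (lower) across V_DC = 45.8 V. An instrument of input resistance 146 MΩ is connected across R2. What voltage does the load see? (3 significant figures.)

V_out ≈ 38.9 V

First combine the lower leg with the load: R2 ‖ R_L = 42.72 MΩ.
Voltage divider with the loaded lower leg: V_out = 45.8 × 42.72/(7.64 + 42.72) = 45.8 × 0.8483 = 38.85 V.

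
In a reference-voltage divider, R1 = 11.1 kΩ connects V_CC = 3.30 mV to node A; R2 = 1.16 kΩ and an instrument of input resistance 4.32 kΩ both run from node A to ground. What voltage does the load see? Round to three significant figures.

R2 ‖ R_L = (1.16 × 4.32)/(1.16 + 4.32) = 0.9145 kΩ.
Now apply the divider: V_out = 3.30 × 0.07611 = 0.2512 mV.

V_out ≈ 0.251 mV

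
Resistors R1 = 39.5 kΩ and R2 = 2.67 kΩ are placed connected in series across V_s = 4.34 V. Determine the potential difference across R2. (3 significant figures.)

V ≈ 0.275 V

Series total: ΣR = 39.5 + 2.67 = 42.17 kΩ.
Voltage divider: V = V_s · (2.670 / 42.17) = 4.34 × 0.06332 = 0.2748 V.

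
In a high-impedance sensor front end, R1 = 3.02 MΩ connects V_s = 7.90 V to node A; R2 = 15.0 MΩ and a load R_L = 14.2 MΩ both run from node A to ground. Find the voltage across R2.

V_out ≈ 5.59 V

R2 ‖ R_L = (15.0 × 14.2)/(15.0 + 14.2) = 7.295 MΩ.
Voltage divider with the loaded lower leg: V_out = 7.90 × 7.295/(3.02 + 7.295) = 7.90 × 0.7072 = 5.587 V.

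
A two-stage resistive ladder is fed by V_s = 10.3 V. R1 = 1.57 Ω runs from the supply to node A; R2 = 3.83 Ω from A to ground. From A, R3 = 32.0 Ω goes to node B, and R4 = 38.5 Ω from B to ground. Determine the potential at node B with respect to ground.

Node A sees R2 in parallel with the series input of stage 2, R3 + R4 = 70.50 Ω.
Effective lower resistance at A: R2 ‖ 70.50 = 3.633 Ω.
First divider: V_A = V_s · 3.633/(1.57 + 3.633) = 7.192 V.
Then the unloaded second divider: V_B = V_A × R4/(R3+R4) = 7.192 × 0.5461 = 3.927 V.

V_B ≈ 3.93 V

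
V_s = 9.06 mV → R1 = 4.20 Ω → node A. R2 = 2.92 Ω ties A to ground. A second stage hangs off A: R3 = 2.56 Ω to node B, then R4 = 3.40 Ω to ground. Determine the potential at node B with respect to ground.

Node A sees R2 in parallel with the series input of stage 2, R3 + R4 = 5.960 Ω.
R2 ‖ (R3+R4) = 1.960 Ω.
V_A = 9.06 × 1.960/(4.20 + 1.960) = 2.883 mV.
V_B = V_A × 0.5705 = 1.644 mV.

V_B ≈ 1.64 mV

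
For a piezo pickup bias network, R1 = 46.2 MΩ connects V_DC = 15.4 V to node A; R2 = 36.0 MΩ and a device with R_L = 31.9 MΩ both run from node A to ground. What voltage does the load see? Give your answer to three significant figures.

V_out ≈ 4.13 V

First combine the lower leg with the load: R2 ‖ R_L = 16.91 MΩ.
Now apply the divider: V_out = 15.4 × 0.2680 = 4.127 V.
(Unloaded it would be 6.74 V; the load pulls it down.)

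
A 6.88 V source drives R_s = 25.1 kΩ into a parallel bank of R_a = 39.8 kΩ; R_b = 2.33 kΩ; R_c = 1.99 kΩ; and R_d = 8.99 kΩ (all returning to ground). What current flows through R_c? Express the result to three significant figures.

Combine the parallel branches: R_p = (1/39.8 + 1/2.33 + 1/1.99 + 1/8.99)⁻¹ = 0.9363 kΩ.
V_A = 6.88 × 0.9363/26.04 = 0.2474 V.
Branch current I = V_A/R_c = 0.2474/1.99 = 0.1243 mA.
(Check via current divider: I_total = 0.2642 mA; share G_k/ΣG = 0.4705 → same result.)

I ≈ 0.124 mA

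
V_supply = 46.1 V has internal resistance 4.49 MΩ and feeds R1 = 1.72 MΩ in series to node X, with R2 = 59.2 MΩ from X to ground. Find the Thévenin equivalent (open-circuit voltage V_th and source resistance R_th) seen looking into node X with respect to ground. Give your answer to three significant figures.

R1' = 4.49 + 1.72 = 6.210 MΩ (source resistance + R1).
V_th is the unloaded tap voltage: V_supply · R2/(R1'+R2) = 46.1 × 0.9051 = 41.72 V.
With V_supply suppressed (replaced by a short), R_th = R1' ‖ R2 = (6.210 × 59.2)/(6.210 + 59.2) = 5.620 MΩ.

V_th ≈ 41.7 V, R_th ≈ 5.62 MΩ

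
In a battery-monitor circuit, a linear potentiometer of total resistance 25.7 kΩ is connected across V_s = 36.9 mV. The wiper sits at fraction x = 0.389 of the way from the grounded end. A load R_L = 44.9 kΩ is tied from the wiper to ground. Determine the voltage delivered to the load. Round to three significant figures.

V_out ≈ 12.6 mV

The pot divides into 15.70 kΩ above the wiper and 9.997 kΩ below.
R_L loads the lower segment: effective lower R = 8.177 kΩ.
Loaded-divider output: V_out = 36.9 × 0.3424 = 12.64 mV.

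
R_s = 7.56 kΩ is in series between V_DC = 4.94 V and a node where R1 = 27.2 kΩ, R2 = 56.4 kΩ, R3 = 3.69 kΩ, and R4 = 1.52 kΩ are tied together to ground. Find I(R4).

I ≈ 0.385 mA

Parallel bank: R_p = 1/(1/27.2 + 1/56.4 + 1/3.69 + 1/1.52) = 1.017 kΩ.
V_A by voltage divider: V_A = 4.94 × 1.017/(7.56 + 1.017) = 0.5857 V.
Branch current I = V_A/R4 = 0.5857/1.52 = 0.3853 mA.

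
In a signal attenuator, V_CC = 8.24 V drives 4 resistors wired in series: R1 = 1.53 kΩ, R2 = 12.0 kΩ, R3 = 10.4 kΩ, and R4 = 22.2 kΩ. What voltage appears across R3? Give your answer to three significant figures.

V ≈ 1.86 V

Total series resistance ΣR = 1.53 + 12.0 + 10.4 + 22.2 = 46.13 kΩ.
By the voltage-divider rule, V = 8.24 × 10.40/46.13 = 1.858 V.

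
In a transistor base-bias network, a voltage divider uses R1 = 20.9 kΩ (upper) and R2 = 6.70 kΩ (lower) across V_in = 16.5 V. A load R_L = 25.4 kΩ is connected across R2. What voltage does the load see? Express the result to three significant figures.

The load sits in parallel with R2, giving an effective lower resistance R2' = R2·R_L/(R2+R_L) = 5.302 kΩ.
Voltage divider with the loaded lower leg: V_out = 16.5 × 5.302/(20.9 + 5.302) = 16.5 × 0.2023 = 3.339 V.

V_out ≈ 3.34 V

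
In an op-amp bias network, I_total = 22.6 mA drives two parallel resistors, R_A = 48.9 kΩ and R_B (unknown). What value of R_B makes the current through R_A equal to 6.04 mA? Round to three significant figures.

R_B ≈ 17.8 kΩ

The fraction through R_A equals R_B/(R_A+R_B).
With f = 0.2673, R_B = R_A · f/(1−f) = 48.9 × 0.3647 = 17.84 kΩ.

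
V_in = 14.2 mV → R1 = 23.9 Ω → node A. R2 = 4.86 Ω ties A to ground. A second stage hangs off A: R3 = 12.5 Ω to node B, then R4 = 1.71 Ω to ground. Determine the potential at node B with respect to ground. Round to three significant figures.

V_B ≈ 0.225 mV

Looking into the second stage from A: R3 + R4 = 14.21 Ω appears in parallel with R2.
R2 ‖ (R3+R4) = 3.621 Ω.
So V_A = 14.2 × 0.1316 = 1.869 mV.
V_B = V_A × 0.1203 = 0.2249 mV.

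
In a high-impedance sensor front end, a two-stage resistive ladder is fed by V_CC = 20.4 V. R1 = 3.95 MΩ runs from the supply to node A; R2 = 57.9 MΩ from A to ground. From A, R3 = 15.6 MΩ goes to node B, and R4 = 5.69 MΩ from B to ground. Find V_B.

Looking into the second stage from A: R3 + R4 = 21.29 MΩ appears in parallel with R2.
R2 ‖ (R3+R4) = 15.57 MΩ.
First divider: V_A = V_CC · 15.57/(3.95 + 15.57) = 16.27 V.
V_B = V_A × 0.2673 = 4.349 V.

V_B ≈ 4.35 V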